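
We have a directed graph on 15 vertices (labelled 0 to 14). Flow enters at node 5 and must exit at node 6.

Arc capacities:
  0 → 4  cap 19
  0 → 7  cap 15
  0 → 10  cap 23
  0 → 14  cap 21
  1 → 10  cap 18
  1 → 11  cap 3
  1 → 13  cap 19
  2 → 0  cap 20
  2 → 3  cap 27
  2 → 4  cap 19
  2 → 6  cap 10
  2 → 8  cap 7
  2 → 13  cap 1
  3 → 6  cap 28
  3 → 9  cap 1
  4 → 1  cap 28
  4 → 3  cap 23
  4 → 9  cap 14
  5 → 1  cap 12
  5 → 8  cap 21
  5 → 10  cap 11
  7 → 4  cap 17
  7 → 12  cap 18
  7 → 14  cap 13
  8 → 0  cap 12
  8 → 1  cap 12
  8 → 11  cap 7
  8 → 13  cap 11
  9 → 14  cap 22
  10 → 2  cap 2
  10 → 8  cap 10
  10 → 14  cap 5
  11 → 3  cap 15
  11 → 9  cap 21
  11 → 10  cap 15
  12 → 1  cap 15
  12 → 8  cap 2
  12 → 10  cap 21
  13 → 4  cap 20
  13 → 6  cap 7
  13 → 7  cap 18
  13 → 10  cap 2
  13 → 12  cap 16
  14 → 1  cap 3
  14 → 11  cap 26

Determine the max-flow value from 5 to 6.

Maximum flow value: 37

augment #1: 5→1→13→6 bottleneck 7, total now 7
augment #2: 5→10→2→6 bottleneck 2, total now 9
augment #3: 5→1→11→3→6 bottleneck 3, total now 12
augment #4: 5→8→11→3→6 bottleneck 7, total now 19
augment #5: 5→1→13→4→3→6 bottleneck 2, total now 21
augment #6: 5→8→0→4→3→6 bottleneck 12, total now 33
augment #7: 5→8→13→4→3→6 bottleneck 2, total now 35
augment #8: 5→10→14→11→3→6 bottleneck 2, total now 37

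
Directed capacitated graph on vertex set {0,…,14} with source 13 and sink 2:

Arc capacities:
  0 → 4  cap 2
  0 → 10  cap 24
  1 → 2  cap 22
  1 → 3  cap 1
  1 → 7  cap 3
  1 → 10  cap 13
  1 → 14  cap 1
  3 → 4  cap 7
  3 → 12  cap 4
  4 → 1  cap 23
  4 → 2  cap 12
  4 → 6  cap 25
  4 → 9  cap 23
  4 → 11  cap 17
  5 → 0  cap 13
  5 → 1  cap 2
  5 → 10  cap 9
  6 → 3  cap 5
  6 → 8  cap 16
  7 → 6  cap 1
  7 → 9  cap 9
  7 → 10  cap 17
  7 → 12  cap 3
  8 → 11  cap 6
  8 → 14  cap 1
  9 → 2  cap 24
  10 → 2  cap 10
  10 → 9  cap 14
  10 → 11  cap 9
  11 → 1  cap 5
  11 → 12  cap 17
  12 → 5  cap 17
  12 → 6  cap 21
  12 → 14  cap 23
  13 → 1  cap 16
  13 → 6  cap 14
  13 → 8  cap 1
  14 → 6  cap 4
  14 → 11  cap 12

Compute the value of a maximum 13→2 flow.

Maximum flow value: 28

augment #1: 13→1→2 bottleneck 16, total now 16
augment #2: 13→6→3→4→2 bottleneck 5, total now 21
augment #3: 13→8→11→1→2 bottleneck 1, total now 22
augment #4: 13→6→8→11→1→2 bottleneck 4, total now 26
augment #5: 13→6→8→11→12→5→1→2 bottleneck 1, total now 27
augment #6: 13→6→8→14→11→12→5→10→2 bottleneck 1, total now 28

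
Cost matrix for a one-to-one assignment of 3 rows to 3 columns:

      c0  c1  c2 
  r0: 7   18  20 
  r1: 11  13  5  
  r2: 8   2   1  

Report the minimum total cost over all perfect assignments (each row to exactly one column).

Minimum assignment cost: 14

optimal assignment: row0→col0 (cost 7), row1→col2 (cost 5), row2→col1 (cost 2)
total = 7 + 5 + 2 = 14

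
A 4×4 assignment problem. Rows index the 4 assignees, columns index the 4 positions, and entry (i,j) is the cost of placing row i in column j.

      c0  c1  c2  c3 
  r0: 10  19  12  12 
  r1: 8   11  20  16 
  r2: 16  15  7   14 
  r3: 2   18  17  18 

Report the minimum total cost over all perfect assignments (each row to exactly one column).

optimal assignment: row0→col3 (cost 12), row1→col1 (cost 11), row2→col2 (cost 7), row3→col0 (cost 2)
total = 12 + 11 + 7 + 2 = 32

Minimum assignment cost: 32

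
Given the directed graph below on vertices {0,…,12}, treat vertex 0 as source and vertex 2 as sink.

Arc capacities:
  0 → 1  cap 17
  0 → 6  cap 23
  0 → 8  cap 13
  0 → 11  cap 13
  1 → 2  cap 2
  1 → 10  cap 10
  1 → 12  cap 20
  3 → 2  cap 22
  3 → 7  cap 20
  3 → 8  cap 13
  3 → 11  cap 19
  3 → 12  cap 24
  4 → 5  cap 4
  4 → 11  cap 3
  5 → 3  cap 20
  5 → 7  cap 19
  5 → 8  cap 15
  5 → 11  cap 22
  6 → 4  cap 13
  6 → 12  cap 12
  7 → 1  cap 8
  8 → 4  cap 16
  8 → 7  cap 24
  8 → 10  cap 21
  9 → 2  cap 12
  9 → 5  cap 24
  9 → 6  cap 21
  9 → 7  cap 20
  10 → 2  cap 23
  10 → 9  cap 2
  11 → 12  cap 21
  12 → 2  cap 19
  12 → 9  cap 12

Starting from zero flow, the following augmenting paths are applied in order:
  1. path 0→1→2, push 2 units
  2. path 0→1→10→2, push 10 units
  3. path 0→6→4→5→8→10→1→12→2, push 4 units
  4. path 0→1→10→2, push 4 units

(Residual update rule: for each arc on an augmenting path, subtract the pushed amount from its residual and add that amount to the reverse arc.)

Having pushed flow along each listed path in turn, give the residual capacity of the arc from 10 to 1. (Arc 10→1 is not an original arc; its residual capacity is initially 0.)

after path 1 (0→1→2, push 2): res(10,1)=0
after path 2 (0→1→10→2, push 10): res(10,1)=10
after path 3 (0→6→4→5→8→10→1→12→2, push 4): res(10,1)=6
after path 4 (0→1→10→2, push 4): res(10,1)=10

Residual capacity of (10,1): 10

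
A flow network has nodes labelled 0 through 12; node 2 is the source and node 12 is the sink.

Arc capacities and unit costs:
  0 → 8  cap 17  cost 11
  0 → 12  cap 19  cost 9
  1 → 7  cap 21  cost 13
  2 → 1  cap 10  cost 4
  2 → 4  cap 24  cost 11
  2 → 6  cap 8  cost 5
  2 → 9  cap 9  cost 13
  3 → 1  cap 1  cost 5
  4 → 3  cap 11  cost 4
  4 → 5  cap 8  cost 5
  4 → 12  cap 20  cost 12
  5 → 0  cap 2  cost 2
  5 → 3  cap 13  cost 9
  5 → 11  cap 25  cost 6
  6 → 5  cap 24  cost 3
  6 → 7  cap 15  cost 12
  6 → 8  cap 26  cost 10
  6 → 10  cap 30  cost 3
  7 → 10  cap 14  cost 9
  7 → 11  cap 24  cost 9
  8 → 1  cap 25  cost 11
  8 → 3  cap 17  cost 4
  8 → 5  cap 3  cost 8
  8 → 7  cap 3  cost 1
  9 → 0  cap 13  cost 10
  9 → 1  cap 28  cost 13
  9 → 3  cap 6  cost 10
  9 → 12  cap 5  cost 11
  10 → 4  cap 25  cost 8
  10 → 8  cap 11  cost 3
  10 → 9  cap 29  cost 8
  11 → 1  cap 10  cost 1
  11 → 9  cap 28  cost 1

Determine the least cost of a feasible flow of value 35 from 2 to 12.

Minimum cost for 35 units: 882

shortest-cost path #1: 2→6→5→0→12 push 2 @ unit cost 19 (adds 38)
shortest-cost path #2: 2→4→12 push 20 @ unit cost 23 (adds 460)
shortest-cost path #3: 2→9→12 push 5 @ unit cost 24 (adds 120)
shortest-cost path #4: 2→9→0→12 push 4 @ unit cost 32 (adds 128)
shortest-cost path #5: 2→6→5→11→9→0→12 push 4 @ unit cost 34 (adds 136)
total cost = 882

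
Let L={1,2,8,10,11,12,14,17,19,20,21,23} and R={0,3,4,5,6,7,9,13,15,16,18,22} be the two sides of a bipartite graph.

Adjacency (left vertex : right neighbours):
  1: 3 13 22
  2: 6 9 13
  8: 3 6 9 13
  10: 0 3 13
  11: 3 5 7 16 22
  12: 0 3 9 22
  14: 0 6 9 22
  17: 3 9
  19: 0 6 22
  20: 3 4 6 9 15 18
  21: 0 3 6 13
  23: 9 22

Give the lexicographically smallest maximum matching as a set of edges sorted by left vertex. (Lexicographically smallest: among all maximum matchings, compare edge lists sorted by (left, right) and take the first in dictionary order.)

|M| = 8 (so the lex-smallest maximum matching has 8 edges)
process left vertices in ascending order; for each, take the smallest-labelled available neighbour that still permits 8 edges overall, or leave it unmatched if none does
lex-smallest matching: {1-3, 2-6, 8-9, 10-0, 11-5, 12-22, 20-4, 21-13}

Lex-smallest maximum matching: {(1,3), (2,6), (8,9), (10,0), (11,5), (12,22), (20,4), (21,13)}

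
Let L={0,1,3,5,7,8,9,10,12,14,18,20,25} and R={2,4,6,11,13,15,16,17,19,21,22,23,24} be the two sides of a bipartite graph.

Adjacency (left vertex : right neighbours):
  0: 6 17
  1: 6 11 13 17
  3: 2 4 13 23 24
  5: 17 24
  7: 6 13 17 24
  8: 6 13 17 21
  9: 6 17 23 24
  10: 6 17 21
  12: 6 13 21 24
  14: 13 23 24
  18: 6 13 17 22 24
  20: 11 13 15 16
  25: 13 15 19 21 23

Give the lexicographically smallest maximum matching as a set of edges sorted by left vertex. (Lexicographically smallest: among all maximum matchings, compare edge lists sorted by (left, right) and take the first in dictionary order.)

|M| = 11 (so the lex-smallest maximum matching has 11 edges)
process left vertices in ascending order; for each, take the smallest-labelled available neighbour that still permits 11 edges overall, or leave it unmatched if none does
lex-smallest matching: {0-6, 1-11, 3-2, 5-17, 7-13, 8-21, 9-23, 12-24, 18-22, 20-15, 25-19}

Lex-smallest maximum matching: {(0,6), (1,11), (3,2), (5,17), (7,13), (8,21), (9,23), (12,24), (18,22), (20,15), (25,19)}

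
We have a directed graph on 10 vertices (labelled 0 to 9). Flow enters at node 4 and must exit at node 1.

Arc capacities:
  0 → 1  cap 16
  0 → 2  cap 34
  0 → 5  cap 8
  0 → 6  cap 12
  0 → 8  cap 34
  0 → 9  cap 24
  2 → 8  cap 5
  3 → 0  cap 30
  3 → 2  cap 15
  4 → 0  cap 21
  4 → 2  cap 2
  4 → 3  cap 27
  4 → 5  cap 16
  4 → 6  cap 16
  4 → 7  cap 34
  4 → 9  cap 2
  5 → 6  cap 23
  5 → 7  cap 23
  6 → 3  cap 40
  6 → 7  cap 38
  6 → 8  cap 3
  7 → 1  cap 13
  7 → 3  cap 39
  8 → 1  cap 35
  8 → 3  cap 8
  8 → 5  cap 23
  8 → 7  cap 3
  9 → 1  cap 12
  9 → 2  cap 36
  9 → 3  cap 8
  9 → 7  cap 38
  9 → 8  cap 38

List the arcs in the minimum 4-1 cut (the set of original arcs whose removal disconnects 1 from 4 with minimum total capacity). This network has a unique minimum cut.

augment #1: 4→0→1 push 16
augment #2: 4→7→1 push 13
augment #3: 4→9→1 push 2
augment #4: 4→0→8→1 push 5
augment #5: 4→2→8→1 push 2
augment #6: 4→6→8→1 push 3
augment #7: 4→3→0→8→1 push 25
augment #8: 4→3→0→9→1 push 2
augment #9: 4→6→3→0→9→1 push 3
augment #10: 4→6→3→2→8→0→9→1 push 3
max flow = 74; residual-reachable set from 4 gives S-side
cut edges (S→T): {(2,8), (3,0), (4,0), (4,9), (6,8), (7,1)} total cap 74

Min-cut arcs: {(2,8), (3,0), (4,0), (4,9), (6,8), (7,1)} (total capacity 74)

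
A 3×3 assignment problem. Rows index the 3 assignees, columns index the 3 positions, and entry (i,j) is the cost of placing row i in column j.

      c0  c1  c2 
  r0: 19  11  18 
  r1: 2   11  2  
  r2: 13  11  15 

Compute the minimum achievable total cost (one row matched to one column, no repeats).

optimal assignment: row0→col1 (cost 11), row1→col2 (cost 2), row2→col0 (cost 13)
total = 11 + 2 + 13 = 26

Minimum assignment cost: 26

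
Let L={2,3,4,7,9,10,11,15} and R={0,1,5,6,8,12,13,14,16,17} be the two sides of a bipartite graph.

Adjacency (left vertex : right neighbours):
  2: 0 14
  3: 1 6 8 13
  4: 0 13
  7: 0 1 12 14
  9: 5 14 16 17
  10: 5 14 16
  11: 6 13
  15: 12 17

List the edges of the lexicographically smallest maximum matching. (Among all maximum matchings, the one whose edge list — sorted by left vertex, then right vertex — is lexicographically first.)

Lex-smallest maximum matching: {(2,0), (3,1), (4,13), (7,12), (9,5), (10,14), (11,6), (15,17)}

|M| = 8 (so the lex-smallest maximum matching has 8 edges)
process left vertices in ascending order; for each, take the smallest-labelled available neighbour that still permits 8 edges overall, or leave it unmatched if none does
lex-smallest matching: {2-0, 3-1, 4-13, 7-12, 9-5, 10-14, 11-6, 15-17}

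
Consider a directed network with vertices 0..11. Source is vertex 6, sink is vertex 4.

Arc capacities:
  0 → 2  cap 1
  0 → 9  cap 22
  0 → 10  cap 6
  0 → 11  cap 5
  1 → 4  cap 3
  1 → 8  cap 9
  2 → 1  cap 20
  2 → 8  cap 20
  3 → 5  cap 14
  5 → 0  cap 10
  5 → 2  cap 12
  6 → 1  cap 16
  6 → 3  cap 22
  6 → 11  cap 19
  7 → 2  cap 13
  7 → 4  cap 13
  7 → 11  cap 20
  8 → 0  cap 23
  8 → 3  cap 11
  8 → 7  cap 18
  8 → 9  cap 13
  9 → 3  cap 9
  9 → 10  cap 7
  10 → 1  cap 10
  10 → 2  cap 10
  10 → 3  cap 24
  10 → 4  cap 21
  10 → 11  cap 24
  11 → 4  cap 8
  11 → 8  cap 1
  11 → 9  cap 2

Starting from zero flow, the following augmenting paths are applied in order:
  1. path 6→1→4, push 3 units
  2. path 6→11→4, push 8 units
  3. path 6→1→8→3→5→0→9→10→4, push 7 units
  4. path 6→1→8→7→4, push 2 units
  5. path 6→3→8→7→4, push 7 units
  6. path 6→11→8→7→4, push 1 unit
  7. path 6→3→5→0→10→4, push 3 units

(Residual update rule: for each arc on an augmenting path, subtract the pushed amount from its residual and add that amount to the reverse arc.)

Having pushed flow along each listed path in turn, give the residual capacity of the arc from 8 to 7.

Residual capacity of (8,7): 8

after path 1 (6→1→4, push 3): res(8,7)=18
after path 2 (6→11→4, push 8): res(8,7)=18
after path 3 (6→1→8→3→5→0→9→10→4, push 7): res(8,7)=18
after path 4 (6→1→8→7→4, push 2): res(8,7)=16
after path 5 (6→3→8→7→4, push 7): res(8,7)=9
after path 6 (6→11→8→7→4, push 1): res(8,7)=8
after path 7 (6→3→5→0→10→4, push 3): res(8,7)=8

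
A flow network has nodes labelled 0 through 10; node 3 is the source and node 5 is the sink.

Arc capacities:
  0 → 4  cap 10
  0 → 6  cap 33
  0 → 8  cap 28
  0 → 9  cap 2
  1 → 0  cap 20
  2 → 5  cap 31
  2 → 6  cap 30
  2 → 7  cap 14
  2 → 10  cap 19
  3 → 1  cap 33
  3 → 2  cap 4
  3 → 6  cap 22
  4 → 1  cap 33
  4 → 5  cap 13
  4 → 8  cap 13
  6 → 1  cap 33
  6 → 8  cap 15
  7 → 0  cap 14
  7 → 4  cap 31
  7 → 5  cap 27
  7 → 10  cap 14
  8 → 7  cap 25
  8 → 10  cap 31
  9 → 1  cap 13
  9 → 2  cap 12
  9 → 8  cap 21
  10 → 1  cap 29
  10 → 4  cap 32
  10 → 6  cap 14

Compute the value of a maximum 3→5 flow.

augment #1: 3→2→5 bottleneck 4, total now 4
augment #2: 3→1→0→4→5 bottleneck 10, total now 14
augment #3: 3→6→8→7→5 bottleneck 15, total now 29
augment #4: 3→1→0→8→7→5 bottleneck 10, total now 39

Maximum flow value: 39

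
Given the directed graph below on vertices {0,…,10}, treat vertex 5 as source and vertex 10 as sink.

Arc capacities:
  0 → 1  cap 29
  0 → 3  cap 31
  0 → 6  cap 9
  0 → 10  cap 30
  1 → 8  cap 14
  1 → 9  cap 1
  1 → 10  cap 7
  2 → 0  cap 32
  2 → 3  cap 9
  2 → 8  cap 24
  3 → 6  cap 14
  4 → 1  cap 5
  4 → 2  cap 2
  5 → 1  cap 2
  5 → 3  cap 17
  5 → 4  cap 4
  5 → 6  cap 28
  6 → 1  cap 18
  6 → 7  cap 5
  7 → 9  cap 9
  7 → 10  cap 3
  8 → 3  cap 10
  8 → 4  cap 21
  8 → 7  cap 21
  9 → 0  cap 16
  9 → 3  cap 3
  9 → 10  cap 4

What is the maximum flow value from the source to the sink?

Maximum flow value: 22

augment #1: 5→1→10 bottleneck 2, total now 2
augment #2: 5→4→1→10 bottleneck 4, total now 6
augment #3: 5→6→1→10 bottleneck 1, total now 7
augment #4: 5→6→7→10 bottleneck 3, total now 10
augment #5: 5→6→1→9→10 bottleneck 1, total now 11
augment #6: 5→6→7→9→10 bottleneck 2, total now 13
augment #7: 5→6→1→4→2→0→10 bottleneck 2, total now 15
augment #8: 5→6→1→8→7→9→10 bottleneck 1, total now 16
augment #9: 5→6→1→8→7→9→0→10 bottleneck 6, total now 22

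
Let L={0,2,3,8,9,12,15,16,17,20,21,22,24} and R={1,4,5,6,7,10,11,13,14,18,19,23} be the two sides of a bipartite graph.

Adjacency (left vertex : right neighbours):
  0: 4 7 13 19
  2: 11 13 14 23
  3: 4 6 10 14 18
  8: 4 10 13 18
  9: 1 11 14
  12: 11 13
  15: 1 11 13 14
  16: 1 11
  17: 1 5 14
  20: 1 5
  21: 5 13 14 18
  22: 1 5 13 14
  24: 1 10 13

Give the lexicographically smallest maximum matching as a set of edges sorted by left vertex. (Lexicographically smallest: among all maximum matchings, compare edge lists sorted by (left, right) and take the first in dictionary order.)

Lex-smallest maximum matching: {(0,7), (2,23), (3,6), (8,4), (9,1), (12,11), (15,13), (17,5), (21,18), (22,14), (24,10)}

|M| = 11 (so the lex-smallest maximum matching has 11 edges)
process left vertices in ascending order; for each, take the smallest-labelled available neighbour that still permits 11 edges overall, or leave it unmatched if none does
lex-smallest matching: {0-7, 2-23, 3-6, 8-4, 9-1, 12-11, 15-13, 17-5, 21-18, 22-14, 24-10}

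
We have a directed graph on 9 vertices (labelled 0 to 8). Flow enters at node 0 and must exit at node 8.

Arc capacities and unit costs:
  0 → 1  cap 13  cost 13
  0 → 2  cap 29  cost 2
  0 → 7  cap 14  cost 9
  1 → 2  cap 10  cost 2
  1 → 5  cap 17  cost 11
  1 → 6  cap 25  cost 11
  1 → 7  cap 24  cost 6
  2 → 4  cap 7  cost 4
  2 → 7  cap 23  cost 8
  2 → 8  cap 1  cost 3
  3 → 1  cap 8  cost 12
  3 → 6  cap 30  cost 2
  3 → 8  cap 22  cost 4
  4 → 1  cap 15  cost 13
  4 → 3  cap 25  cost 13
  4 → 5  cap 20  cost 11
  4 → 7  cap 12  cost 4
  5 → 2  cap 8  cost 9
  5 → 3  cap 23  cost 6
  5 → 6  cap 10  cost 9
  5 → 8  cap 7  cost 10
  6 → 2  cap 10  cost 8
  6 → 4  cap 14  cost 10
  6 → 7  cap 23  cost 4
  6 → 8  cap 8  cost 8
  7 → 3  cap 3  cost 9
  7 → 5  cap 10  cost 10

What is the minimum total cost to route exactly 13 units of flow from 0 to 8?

shortest-cost path #1: 0→2→8 push 1 @ unit cost 5 (adds 5)
shortest-cost path #2: 0→7→3→8 push 3 @ unit cost 22 (adds 66)
shortest-cost path #3: 0→2→4→3→8 push 7 @ unit cost 23 (adds 161)
shortest-cost path #4: 0→7→5→8 push 2 @ unit cost 29 (adds 58)
total cost = 290

Minimum cost for 13 units: 290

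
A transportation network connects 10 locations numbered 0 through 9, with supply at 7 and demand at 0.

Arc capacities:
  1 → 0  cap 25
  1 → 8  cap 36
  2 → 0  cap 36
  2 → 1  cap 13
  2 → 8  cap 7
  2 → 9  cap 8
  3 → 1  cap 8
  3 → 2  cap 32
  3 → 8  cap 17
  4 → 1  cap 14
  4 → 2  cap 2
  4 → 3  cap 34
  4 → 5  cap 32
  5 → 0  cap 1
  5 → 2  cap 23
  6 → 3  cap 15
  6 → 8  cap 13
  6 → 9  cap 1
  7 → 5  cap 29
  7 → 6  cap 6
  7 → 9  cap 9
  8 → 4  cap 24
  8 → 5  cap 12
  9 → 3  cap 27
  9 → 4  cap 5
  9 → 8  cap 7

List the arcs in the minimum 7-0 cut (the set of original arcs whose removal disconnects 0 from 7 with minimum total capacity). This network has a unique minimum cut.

Min-cut arcs: {(5,0), (5,2), (7,6), (7,9)} (total capacity 39)

augment #1: 7→5→0 push 1
augment #2: 7→5→2→0 push 23
augment #3: 7→6→3→1→0 push 6
augment #4: 7→9→3→1→0 push 2
augment #5: 7→9→3→2→0 push 7
max flow = 39; residual-reachable set from 7 gives S-side
cut edges (S→T): {(5,0), (5,2), (7,6), (7,9)} total cap 39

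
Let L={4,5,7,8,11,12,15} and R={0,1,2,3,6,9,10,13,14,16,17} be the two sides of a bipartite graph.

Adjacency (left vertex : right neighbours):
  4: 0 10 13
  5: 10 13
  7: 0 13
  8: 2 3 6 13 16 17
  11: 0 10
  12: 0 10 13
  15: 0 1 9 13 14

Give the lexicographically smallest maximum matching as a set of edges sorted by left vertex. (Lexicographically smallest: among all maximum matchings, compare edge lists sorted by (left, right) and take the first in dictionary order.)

|M| = 5 (so the lex-smallest maximum matching has 5 edges)
process left vertices in ascending order; for each, take the smallest-labelled available neighbour that still permits 5 edges overall, or leave it unmatched if none does
lex-smallest matching: {4-0, 5-10, 7-13, 8-2, 15-1}

Lex-smallest maximum matching: {(4,0), (5,10), (7,13), (8,2), (15,1)}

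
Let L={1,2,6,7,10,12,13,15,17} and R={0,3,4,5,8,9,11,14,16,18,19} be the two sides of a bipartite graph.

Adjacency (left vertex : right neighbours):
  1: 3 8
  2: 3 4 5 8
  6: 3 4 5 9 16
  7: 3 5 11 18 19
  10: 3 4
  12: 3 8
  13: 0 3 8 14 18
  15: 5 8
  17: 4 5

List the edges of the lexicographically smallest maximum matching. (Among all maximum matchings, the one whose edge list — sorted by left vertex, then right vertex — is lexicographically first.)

Lex-smallest maximum matching: {(1,3), (2,4), (6,9), (7,11), (12,8), (13,0), (15,5)}

|M| = 7 (so the lex-smallest maximum matching has 7 edges)
process left vertices in ascending order; for each, take the smallest-labelled available neighbour that still permits 7 edges overall, or leave it unmatched if none does
lex-smallest matching: {1-3, 2-4, 6-9, 7-11, 12-8, 13-0, 15-5}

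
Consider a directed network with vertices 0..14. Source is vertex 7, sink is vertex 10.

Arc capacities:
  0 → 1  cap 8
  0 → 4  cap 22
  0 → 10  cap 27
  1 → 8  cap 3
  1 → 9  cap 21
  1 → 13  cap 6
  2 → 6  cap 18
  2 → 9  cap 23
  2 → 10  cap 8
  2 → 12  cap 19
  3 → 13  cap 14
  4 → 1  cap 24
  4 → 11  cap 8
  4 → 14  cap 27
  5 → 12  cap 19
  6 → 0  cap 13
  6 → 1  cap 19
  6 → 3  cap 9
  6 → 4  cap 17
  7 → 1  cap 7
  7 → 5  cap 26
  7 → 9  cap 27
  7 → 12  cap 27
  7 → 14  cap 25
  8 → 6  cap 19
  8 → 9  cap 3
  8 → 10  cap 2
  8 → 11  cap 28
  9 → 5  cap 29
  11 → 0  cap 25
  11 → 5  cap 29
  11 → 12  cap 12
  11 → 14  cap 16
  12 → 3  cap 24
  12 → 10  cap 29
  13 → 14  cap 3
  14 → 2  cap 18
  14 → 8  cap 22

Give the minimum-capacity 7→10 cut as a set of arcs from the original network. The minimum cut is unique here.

Min-cut arcs: {(1,8), (7,14), (12,10), (13,14)} (total capacity 60)

augment #1: 7→12→10 push 27
augment #2: 7→1→8→10 push 2
augment #3: 7→5→12→10 push 2
augment #4: 7→14→2→10 push 8
augment #5: 7→1→8→6→0→10 push 1
augment #6: 7→14→2→6→0→10 push 10
augment #7: 7→14→8→6→0→10 push 2
augment #8: 7→14→8→11→0→10 push 5
augment #9: 7→1→13→14→8→11→0→10 push 3
max flow = 60; residual-reachable set from 7 gives S-side
cut edges (S→T): {(1,8), (7,14), (12,10), (13,14)} total cap 60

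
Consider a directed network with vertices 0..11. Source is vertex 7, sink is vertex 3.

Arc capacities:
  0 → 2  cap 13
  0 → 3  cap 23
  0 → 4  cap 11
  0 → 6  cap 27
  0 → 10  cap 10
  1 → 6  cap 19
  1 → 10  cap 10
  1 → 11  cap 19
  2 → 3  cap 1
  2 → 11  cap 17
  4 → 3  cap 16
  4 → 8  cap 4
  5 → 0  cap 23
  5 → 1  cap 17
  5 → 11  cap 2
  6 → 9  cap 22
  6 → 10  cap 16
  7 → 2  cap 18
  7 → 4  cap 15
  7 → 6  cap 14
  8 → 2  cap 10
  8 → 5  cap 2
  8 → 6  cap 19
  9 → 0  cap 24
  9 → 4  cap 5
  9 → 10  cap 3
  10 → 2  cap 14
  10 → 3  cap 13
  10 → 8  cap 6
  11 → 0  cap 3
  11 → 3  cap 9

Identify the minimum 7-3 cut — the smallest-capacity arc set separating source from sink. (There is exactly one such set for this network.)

augment #1: 7→2→3 push 1
augment #2: 7→4→3 push 15
augment #3: 7→2→11→3 push 9
augment #4: 7→6→10→3 push 13
augment #5: 7→2→11→0→3 push 3
augment #6: 7→6→9→0→3 push 1
max flow = 42; residual-reachable set from 7 gives S-side
cut edges (S→T): {(2,3), (7,4), (7,6), (11,0), (11,3)} total cap 42

Min-cut arcs: {(2,3), (7,4), (7,6), (11,0), (11,3)} (total capacity 42)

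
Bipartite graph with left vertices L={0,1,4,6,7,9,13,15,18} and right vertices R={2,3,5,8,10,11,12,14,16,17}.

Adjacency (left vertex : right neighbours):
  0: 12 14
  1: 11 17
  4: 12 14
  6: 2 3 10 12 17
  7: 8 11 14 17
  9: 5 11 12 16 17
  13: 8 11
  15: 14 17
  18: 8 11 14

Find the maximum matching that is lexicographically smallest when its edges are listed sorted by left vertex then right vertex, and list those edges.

Lex-smallest maximum matching: {(0,12), (1,11), (4,14), (6,2), (7,8), (9,5), (15,17)}

|M| = 7 (so the lex-smallest maximum matching has 7 edges)
process left vertices in ascending order; for each, take the smallest-labelled available neighbour that still permits 7 edges overall, or leave it unmatched if none does
lex-smallest matching: {0-12, 1-11, 4-14, 6-2, 7-8, 9-5, 15-17}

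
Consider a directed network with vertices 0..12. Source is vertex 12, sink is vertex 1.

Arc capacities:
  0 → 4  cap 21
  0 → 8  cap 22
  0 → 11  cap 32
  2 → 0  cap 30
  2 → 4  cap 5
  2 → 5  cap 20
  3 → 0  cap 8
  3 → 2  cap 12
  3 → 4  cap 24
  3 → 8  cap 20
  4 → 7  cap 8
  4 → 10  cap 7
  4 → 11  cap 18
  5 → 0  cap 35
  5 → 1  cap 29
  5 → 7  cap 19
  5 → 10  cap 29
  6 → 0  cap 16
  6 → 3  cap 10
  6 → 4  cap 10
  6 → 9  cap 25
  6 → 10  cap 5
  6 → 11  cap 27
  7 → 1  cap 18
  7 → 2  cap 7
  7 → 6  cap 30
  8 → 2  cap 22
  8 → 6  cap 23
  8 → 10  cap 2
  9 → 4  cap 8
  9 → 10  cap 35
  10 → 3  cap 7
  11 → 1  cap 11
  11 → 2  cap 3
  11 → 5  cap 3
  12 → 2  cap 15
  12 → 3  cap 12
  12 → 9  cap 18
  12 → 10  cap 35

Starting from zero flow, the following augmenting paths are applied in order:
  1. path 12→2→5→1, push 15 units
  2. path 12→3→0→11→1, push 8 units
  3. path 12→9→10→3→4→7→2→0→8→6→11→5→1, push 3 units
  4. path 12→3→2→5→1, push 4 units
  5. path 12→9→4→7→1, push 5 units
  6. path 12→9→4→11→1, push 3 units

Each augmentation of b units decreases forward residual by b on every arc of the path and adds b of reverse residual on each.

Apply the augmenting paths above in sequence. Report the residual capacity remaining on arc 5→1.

Residual capacity of (5,1): 7

after path 1 (12→2→5→1, push 15): res(5,1)=14
after path 2 (12→3→0→11→1, push 8): res(5,1)=14
after path 3 (12→9→10→3→4→7→2→0→8→6→11→5→1, push 3): res(5,1)=11
after path 4 (12→3→2→5→1, push 4): res(5,1)=7
after path 5 (12→9→4→7→1, push 5): res(5,1)=7
after path 6 (12→9→4→11→1, push 3): res(5,1)=7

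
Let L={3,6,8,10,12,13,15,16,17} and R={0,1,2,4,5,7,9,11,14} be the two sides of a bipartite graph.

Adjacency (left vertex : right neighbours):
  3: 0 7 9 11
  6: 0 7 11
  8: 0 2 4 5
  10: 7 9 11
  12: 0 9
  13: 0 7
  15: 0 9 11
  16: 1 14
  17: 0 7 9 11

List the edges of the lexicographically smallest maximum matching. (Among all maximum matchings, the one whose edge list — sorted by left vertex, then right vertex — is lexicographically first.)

|M| = 6 (so the lex-smallest maximum matching has 6 edges)
process left vertices in ascending order; for each, take the smallest-labelled available neighbour that still permits 6 edges overall, or leave it unmatched if none does
lex-smallest matching: {3-0, 6-7, 8-2, 10-9, 15-11, 16-1}

Lex-smallest maximum matching: {(3,0), (6,7), (8,2), (10,9), (15,11), (16,1)}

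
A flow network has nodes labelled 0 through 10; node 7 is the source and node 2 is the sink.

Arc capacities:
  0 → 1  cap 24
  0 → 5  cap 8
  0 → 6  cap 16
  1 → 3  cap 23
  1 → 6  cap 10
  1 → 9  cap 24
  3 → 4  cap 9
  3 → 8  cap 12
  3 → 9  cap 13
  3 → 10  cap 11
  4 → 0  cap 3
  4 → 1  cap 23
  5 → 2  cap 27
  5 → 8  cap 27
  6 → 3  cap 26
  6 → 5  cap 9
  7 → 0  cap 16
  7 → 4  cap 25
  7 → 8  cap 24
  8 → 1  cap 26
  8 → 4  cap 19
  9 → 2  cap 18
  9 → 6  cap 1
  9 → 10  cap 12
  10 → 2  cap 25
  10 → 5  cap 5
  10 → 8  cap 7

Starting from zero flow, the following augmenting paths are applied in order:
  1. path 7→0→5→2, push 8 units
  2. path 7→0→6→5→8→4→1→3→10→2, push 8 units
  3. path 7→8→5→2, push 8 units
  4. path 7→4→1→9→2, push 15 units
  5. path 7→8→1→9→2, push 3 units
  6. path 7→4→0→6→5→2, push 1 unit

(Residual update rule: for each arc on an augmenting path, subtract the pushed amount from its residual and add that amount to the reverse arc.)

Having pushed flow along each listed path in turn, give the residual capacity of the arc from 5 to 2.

after path 1 (7→0→5→2, push 8): res(5,2)=19
after path 2 (7→0→6→5→8→4→1→3→10→2, push 8): res(5,2)=19
after path 3 (7→8→5→2, push 8): res(5,2)=11
after path 4 (7→4→1→9→2, push 15): res(5,2)=11
after path 5 (7→8→1→9→2, push 3): res(5,2)=11
after path 6 (7→4→0→6→5→2, push 1): res(5,2)=10

Residual capacity of (5,2): 10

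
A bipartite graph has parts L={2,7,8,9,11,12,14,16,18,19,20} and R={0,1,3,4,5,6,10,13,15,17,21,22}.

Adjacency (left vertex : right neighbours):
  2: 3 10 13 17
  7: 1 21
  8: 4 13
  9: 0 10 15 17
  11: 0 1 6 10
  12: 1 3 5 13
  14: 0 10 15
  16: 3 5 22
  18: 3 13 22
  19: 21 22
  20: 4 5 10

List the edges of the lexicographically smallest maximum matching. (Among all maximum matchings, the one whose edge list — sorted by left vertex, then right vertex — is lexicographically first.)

|M| = 11 (so the lex-smallest maximum matching has 11 edges)
process left vertices in ascending order; for each, take the smallest-labelled available neighbour that still permits 11 edges overall, or leave it unmatched if none does
lex-smallest matching: {2-3, 7-1, 8-4, 9-0, 11-6, 12-5, 14-15, 16-22, 18-13, 19-21, 20-10}

Lex-smallest maximum matching: {(2,3), (7,1), (8,4), (9,0), (11,6), (12,5), (14,15), (16,22), (18,13), (19,21), (20,10)}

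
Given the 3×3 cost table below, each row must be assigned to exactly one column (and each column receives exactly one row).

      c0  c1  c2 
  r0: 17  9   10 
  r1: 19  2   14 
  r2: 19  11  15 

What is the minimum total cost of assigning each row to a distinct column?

optimal assignment: row0→col2 (cost 10), row1→col1 (cost 2), row2→col0 (cost 19)
total = 10 + 2 + 19 = 31

Minimum assignment cost: 31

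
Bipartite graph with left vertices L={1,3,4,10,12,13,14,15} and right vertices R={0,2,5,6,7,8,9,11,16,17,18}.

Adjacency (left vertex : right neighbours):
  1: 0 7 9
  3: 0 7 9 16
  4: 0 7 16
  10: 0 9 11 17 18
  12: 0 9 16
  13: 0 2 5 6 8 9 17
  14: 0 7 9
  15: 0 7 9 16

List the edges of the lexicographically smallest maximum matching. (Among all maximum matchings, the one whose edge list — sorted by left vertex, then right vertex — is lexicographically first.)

Lex-smallest maximum matching: {(1,0), (3,7), (4,16), (10,11), (12,9), (13,2)}

|M| = 6 (so the lex-smallest maximum matching has 6 edges)
process left vertices in ascending order; for each, take the smallest-labelled available neighbour that still permits 6 edges overall, or leave it unmatched if none does
lex-smallest matching: {1-0, 3-7, 4-16, 10-11, 12-9, 13-2}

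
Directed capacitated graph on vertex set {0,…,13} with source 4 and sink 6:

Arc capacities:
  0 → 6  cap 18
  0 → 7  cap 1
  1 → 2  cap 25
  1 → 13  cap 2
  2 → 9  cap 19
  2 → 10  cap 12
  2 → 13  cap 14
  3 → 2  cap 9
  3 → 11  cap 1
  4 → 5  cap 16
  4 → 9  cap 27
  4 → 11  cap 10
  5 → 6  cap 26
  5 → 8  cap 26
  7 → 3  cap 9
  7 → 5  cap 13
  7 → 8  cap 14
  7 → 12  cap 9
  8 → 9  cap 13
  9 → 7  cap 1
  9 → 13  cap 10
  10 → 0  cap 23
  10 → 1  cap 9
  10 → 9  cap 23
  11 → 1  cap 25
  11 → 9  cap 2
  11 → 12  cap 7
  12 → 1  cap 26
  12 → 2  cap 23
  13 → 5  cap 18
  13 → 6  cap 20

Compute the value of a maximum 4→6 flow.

augment #1: 4→5→6 bottleneck 16, total now 16
augment #2: 4→9→13→6 bottleneck 10, total now 26
augment #3: 4→9→7→5→6 bottleneck 1, total now 27
augment #4: 4→11→1→13→6 bottleneck 2, total now 29
augment #5: 4→11→1→2→13→6 bottleneck 8, total now 37

Maximum flow value: 37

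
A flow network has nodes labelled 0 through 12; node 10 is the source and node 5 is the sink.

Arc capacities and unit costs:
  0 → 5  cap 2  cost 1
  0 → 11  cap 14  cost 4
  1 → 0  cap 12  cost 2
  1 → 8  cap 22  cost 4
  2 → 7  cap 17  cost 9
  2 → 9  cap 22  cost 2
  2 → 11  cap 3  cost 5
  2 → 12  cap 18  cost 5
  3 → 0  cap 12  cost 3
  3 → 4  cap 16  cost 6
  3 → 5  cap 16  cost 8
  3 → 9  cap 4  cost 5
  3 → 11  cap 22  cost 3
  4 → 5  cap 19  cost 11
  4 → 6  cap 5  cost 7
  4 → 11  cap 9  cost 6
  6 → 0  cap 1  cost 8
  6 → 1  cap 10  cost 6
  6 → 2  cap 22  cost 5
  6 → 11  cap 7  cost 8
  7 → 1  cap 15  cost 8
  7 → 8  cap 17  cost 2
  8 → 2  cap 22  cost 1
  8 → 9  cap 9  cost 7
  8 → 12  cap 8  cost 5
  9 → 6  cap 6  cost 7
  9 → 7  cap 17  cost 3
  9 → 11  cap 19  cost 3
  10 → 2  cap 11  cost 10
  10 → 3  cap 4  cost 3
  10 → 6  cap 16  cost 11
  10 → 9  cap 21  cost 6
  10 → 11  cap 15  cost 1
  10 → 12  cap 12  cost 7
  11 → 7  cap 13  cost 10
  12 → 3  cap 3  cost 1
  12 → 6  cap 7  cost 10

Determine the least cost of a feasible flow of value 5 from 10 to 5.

shortest-cost path #1: 10→3→0→5 push 2 @ unit cost 7 (adds 14)
shortest-cost path #2: 10→3→5 push 2 @ unit cost 11 (adds 22)
shortest-cost path #3: 10→12→3→5 push 1 @ unit cost 16 (adds 16)
total cost = 52

Minimum cost for 5 units: 52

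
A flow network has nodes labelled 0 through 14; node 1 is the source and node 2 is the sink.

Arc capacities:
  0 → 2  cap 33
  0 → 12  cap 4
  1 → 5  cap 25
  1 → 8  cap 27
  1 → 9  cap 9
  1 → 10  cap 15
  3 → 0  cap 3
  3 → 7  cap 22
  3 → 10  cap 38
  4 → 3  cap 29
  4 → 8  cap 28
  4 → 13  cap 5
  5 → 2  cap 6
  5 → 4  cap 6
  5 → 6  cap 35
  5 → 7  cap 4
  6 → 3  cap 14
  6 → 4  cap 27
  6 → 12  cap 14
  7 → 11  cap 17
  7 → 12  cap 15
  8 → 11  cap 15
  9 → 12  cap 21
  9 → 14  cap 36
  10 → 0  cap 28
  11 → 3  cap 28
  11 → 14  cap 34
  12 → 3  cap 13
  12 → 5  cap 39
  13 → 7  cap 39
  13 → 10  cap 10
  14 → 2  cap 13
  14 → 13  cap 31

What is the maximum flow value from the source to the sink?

augment #1: 1→5→2 bottleneck 6, total now 6
augment #2: 1→9→14→2 bottleneck 9, total now 15
augment #3: 1→10→0→2 bottleneck 15, total now 30
augment #4: 1→8→11→14→2 bottleneck 4, total now 34
augment #5: 1→5→4→3→0→2 bottleneck 3, total now 37
augment #6: 1→5→4→3→10→0→2 bottleneck 3, total now 40
augment #7: 1→5→6→3→10→0→2 bottleneck 10, total now 50

Maximum flow value: 50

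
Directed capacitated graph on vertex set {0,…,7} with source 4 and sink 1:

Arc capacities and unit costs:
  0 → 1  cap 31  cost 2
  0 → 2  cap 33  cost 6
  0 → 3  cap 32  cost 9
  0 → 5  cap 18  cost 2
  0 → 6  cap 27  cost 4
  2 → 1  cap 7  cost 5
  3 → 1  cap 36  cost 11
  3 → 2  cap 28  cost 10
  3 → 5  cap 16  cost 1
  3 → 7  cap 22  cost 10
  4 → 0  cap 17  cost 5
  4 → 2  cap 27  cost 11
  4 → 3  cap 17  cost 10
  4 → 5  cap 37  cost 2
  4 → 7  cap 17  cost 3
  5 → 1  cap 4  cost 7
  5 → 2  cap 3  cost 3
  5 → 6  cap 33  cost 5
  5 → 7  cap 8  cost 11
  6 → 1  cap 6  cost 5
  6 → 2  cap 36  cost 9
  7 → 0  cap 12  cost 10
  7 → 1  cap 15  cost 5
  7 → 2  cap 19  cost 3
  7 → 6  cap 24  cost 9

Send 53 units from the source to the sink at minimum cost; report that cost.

Minimum cost for 53 units: 513

shortest-cost path #1: 4→0→1 push 17 @ unit cost 7 (adds 119)
shortest-cost path #2: 4→7→1 push 15 @ unit cost 8 (adds 120)
shortest-cost path #3: 4→5→1 push 4 @ unit cost 9 (adds 36)
shortest-cost path #4: 4→5→2→1 push 3 @ unit cost 10 (adds 30)
shortest-cost path #5: 4→7→2→1 push 2 @ unit cost 11 (adds 22)
shortest-cost path #6: 4→5→6→1 push 6 @ unit cost 12 (adds 72)
shortest-cost path #7: 4→2→1 push 2 @ unit cost 16 (adds 32)
shortest-cost path #8: 4→2→7→0→1 push 2 @ unit cost 20 (adds 40)
shortest-cost path #9: 4→3→1 push 2 @ unit cost 21 (adds 42)
total cost = 513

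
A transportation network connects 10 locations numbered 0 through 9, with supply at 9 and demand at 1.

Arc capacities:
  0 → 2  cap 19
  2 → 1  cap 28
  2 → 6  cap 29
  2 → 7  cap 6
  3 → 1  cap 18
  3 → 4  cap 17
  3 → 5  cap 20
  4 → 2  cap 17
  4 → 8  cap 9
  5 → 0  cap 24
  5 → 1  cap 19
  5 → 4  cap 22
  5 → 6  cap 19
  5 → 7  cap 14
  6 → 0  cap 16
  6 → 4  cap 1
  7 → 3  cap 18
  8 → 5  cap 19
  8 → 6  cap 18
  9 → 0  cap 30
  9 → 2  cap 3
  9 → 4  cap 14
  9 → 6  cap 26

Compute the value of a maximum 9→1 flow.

Maximum flow value: 37

augment #1: 9→2→1 bottleneck 3, total now 3
augment #2: 9→0→2→1 bottleneck 19, total now 22
augment #3: 9→4→2→1 bottleneck 6, total now 28
augment #4: 9→4→8→5→1 bottleneck 8, total now 36
augment #5: 9→6→4→8→5→1 bottleneck 1, total now 37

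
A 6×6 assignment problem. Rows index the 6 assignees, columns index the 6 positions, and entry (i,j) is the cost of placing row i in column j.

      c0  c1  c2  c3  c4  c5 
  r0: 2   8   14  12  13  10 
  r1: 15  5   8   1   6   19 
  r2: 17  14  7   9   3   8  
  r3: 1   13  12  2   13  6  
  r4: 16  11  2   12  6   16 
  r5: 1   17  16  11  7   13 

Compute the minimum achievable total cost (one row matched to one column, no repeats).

Minimum assignment cost: 21

optimal assignment: row0→col1 (cost 8), row1→col3 (cost 1), row2→col4 (cost 3), row3→col5 (cost 6), row4→col2 (cost 2), row5→col0 (cost 1)
total = 8 + 1 + 3 + 6 + 2 + 1 = 21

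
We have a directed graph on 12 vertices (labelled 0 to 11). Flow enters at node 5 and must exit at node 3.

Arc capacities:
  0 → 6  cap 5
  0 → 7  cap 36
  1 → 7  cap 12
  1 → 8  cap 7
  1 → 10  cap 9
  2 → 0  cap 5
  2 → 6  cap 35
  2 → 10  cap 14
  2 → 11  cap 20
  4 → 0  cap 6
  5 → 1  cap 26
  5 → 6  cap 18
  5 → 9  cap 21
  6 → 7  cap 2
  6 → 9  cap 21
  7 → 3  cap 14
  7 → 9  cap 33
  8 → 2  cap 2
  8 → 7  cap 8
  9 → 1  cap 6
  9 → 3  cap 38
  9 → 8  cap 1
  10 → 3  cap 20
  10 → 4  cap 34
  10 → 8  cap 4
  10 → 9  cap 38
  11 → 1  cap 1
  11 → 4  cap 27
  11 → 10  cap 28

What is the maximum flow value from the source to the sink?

augment #1: 5→9→3 bottleneck 21, total now 21
augment #2: 5→1→7→3 bottleneck 12, total now 33
augment #3: 5→1→10→3 bottleneck 9, total now 42
augment #4: 5→6→7→3 bottleneck 2, total now 44
augment #5: 5→6→9→3 bottleneck 16, total now 60
augment #6: 5→1→8→2→10→3 bottleneck 2, total now 62
augment #7: 5→1→8→7→9→3 bottleneck 1, total now 63

Maximum flow value: 63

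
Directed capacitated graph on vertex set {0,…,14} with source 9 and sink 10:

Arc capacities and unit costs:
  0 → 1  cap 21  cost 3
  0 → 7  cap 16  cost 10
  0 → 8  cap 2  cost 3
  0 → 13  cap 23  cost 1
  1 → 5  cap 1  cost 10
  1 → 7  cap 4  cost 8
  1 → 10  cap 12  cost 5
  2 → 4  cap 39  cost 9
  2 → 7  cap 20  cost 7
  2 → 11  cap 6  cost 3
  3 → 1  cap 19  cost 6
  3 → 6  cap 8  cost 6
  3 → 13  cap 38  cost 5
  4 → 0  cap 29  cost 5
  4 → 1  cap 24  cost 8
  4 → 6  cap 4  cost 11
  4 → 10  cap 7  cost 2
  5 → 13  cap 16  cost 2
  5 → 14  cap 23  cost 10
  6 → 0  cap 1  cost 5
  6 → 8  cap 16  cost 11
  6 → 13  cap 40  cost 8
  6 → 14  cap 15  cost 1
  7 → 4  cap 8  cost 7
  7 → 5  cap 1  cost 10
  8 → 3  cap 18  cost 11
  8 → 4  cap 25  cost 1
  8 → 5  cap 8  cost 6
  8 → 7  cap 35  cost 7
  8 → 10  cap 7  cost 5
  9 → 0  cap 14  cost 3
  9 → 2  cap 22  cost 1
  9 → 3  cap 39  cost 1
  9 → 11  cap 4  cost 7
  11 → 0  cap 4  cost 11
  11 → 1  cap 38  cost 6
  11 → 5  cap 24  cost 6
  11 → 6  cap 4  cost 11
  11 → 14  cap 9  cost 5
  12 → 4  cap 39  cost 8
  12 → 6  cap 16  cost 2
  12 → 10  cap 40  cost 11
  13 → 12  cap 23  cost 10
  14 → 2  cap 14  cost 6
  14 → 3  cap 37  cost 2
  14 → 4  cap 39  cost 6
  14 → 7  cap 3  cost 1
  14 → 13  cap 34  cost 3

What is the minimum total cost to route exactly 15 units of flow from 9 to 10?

shortest-cost path #1: 9→0→8→4→10 push 2 @ unit cost 9 (adds 18)
shortest-cost path #2: 9→0→1→10 push 12 @ unit cost 11 (adds 132)
shortest-cost path #3: 9→2→4→10 push 1 @ unit cost 12 (adds 12)
total cost = 162

Minimum cost for 15 units: 162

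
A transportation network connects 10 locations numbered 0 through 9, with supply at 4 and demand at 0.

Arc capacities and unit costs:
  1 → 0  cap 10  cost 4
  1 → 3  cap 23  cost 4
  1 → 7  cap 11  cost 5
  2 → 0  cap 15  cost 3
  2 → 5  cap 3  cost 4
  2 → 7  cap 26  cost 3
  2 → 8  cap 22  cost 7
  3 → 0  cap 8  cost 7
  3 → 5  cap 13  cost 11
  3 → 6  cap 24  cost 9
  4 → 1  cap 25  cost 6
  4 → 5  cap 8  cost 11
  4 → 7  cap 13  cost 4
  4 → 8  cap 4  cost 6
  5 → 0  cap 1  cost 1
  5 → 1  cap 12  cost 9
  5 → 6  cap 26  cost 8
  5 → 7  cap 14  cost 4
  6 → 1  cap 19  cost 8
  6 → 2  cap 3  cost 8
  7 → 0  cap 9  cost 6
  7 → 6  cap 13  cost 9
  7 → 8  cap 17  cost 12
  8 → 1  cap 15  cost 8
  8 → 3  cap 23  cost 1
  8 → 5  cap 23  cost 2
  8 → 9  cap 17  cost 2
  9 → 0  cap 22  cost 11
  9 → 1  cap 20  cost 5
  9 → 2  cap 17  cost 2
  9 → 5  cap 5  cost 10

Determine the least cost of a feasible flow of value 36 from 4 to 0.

Minimum cost for 36 units: 482

shortest-cost path #1: 4→8→5→0 push 1 @ unit cost 9 (adds 9)
shortest-cost path #2: 4→7→0 push 9 @ unit cost 10 (adds 90)
shortest-cost path #3: 4→1→0 push 10 @ unit cost 10 (adds 100)
shortest-cost path #4: 4→8→9→2→0 push 3 @ unit cost 13 (adds 39)
shortest-cost path #5: 4→5→8→9→2→0 push 1 @ unit cost 16 (adds 16)
shortest-cost path #6: 4→1→3→0 push 8 @ unit cost 17 (adds 136)
shortest-cost path #7: 4→7→8→9→2→0 push 4 @ unit cost 23 (adds 92)
total cost = 482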